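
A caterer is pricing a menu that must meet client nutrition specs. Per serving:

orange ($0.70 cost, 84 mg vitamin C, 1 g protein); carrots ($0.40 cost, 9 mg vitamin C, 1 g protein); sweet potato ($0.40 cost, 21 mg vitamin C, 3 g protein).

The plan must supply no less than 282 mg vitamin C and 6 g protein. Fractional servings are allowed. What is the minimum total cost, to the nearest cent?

$2.57

Compare the cost at each extreme point of the feasible region.
orange only: max(282/84, 6/1) = 6 servings → $4.20.
carrots only: max(282/9, 6/1) = 31.33 servings → $12.53.
sweet potato only: max(282/21, 6/3) = 13.43 servings → $5.37.
orange + carrots with both tight: 3.04 servings and 2.96 servings → $3.31.
orange + sweet potato with both tight: 3.117 servings and 0.961 servings → $2.57.
carrots + sweet potato: intersection lies outside the first quadrant.
So the least-cost plan costs $2.57.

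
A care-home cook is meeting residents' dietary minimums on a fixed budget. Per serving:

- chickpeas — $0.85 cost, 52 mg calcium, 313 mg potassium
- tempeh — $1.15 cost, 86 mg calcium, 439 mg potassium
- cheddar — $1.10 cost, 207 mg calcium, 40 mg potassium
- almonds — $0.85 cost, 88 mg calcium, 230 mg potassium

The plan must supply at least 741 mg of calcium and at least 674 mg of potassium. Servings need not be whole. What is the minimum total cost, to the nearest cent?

$4.81

At the optimum either one food covers both requirements or two foods hit both targets exactly; no other combination can be cheaper.
chickpeas only: max(741/52, 674/313) = 14.25 servings → $12.11.
tempeh only: max(741/86, 674/439) = 8.616 servings → $9.91.
cheddar only: max(741/207, 674/40) = 16.85 servings → $18.54.
almonds only: max(741/88, 674/230) = 8.42 servings → $7.16.
chickpeas + tempeh: intersection lies outside the first quadrant.
chickpeas + cheddar with both tight: 1.752 servings and 3.14 servings → $4.94.
chickpeas + almonds with both targets exact would need a negative amount; discard.
tempeh + cheddar with both tight: 1.257 servings and 3.058 servings → $4.81.
tempeh + almonds with both targets exact would need a negative amount; discard.
cheddar + almonds with both tight: 2.52 servings and 2.492 servings → $4.89.
Cheapest feasible corner: $4.81.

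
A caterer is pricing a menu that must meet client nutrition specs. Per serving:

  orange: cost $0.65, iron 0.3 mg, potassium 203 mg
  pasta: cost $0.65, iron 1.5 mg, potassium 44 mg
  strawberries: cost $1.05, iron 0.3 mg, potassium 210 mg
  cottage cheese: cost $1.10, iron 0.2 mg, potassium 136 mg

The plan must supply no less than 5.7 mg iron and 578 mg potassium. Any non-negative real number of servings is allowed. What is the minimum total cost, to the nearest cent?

Check every corner: each single food scaled to meet both minima, and each pair solved so both constraints bind.
orange only: max(5.7/0.3, 578/203) = 19 servings → $12.35.
pasta only: max(5.7/1.5, 578/44) = 13.14 servings → $8.54.
strawberries only: max(5.7/0.3, 578/210) = 19 servings → $19.95.
cottage cheese only: max(5.7/0.2, 578/136) = 28.5 servings → $31.35.
orange + pasta with both tight: 2.115 servings and 3.377 servings → $3.57.
orange + strawberries: the both-tight solution has a negative serving — not a feasible corner.
orange + cottage cheese: the both-tight solution has a negative serving — not a feasible corner.
pasta + strawberries with both tight: 3.392 servings and 2.042 servings → $4.35.
pasta + cottage cheese with both tight: 3.379 servings and 3.157 servings → $5.67.
strawberries + cottage cheese: intersection lies outside the first quadrant.
So the least-cost plan costs $3.57.

$3.57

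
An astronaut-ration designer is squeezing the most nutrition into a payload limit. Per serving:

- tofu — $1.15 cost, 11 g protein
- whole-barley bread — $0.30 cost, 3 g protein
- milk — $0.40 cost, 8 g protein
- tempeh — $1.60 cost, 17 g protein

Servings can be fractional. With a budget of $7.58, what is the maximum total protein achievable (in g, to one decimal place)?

151.6 g

Protein per dollar: milk 20, tempeh 10.62, whole-barley bread 10, tofu 9.565.
With no serving limits, spend the whole cost allowance on milk: $7.58 / $0.40 × 8 g = 151.6 g.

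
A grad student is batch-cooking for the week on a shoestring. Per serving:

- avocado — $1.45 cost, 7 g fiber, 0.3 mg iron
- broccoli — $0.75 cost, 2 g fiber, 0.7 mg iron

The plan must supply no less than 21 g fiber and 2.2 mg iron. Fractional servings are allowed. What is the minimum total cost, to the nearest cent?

$5.06

avocado only: max(21/7, 2.2/0.3) = 7.333 servings → $10.63.
broccoli only: max(21/2, 2.2/0.7) = 10.5 servings → $7.88.
avocado + broccoli with both tight: 2.395 servings and 2.116 servings → $5.06.
The minimum over all feasible corners is $5.06.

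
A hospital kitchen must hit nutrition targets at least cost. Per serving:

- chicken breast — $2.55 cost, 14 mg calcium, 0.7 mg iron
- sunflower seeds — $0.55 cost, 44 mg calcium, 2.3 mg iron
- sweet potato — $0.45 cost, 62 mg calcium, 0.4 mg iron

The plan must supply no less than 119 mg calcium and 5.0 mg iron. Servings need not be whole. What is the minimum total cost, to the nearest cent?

Check every corner: each single food scaled to meet both minima, and each pair solved so both constraints bind.
chicken breast only: max(119/14, 5.0/0.7) = 8.5 servings → $21.68.
sunflower seeds only: max(119/44, 5.0/2.3) = 2.705 servings → $1.49.
sweet potato only: max(119/62, 5.0/0.4) = 12.5 servings → $5.62.
chicken breast + sunflower seeds: the both-tight solution has a negative serving — not a feasible corner.
chicken breast + sweet potato with both tight: 6.942 servings and 0.3519 servings → $17.86.
sunflower seeds + sweet potato with both tight: 2.099 servings and 0.4296 servings → $1.35.
Cheapest feasible corner: $1.35.

$1.35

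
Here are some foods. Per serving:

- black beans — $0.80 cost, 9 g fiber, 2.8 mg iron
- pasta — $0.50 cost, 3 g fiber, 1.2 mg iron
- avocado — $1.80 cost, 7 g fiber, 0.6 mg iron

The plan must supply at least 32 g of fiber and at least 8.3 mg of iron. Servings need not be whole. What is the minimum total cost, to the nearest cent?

With two linear requirements the optimum uses one or two foods; enumerate the corners.
black beans only: max(32/9, 8.3/2.8) = 3.556 servings → $2.84.
pasta only: max(32/3, 8.3/1.2) = 10.67 servings → $5.33.
avocado only: max(32/7, 8.3/0.6) = 13.83 servings → $24.90.
black beans + pasta: intersection lies outside the first quadrant.
black beans + avocado with both tight: 2.739 servings and 1.049 servings → $4.08.
pasta + avocado with both tight: 5.894 servings and 2.045 servings → $6.63.
So the least-cost plan costs $2.84.

$2.84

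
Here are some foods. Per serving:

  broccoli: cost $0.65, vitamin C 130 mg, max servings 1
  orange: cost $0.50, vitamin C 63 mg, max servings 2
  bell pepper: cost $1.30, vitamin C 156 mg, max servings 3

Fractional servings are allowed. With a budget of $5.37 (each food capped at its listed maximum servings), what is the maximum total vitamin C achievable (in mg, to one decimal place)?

702.4 mg

Vitamin C per dollar: broccoli 200, orange 126, bell pepper 120.
Take 1 serving of broccoli: spends $0.65, +130.0 mg vitamin C (running total 130.0 mg).
Take 2 servings of orange: spends $1.00, +126.0 mg vitamin C (running total 256.0 mg).
Take 2.862 servings of bell pepper: spends $3.72, +446.4 mg vitamin C (running total 702.4 mg).
Greedy by best ratio exhausts the cost allowance optimally: 702.4 mg.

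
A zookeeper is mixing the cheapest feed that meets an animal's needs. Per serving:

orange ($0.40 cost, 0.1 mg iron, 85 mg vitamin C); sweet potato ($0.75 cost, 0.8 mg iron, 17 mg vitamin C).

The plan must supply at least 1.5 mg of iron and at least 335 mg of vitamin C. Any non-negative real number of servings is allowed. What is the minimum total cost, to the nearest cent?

$2.53

The cheapest plan sits at a corner of the feasible region — with two constraints it uses at most two foods.
orange only: max(1.5/0.1, 335/85) = 15 servings → $6.00.
sweet potato only: max(1.5/0.8, 335/17) = 19.71 servings → $14.78.
orange + sweet potato with both tight: 3.658 servings and 1.418 servings → $2.53.
So the least-cost plan costs $2.53.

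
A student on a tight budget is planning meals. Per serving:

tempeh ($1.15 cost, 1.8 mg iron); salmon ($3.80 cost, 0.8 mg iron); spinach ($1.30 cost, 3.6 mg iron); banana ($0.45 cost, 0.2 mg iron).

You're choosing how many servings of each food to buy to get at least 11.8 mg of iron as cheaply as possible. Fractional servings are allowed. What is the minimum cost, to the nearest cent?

Cost per mg of iron: spinach $0.3611, tempeh $0.6389, banana $2.2500, salmon $4.7500.
With no serving limits, use only spinach: 11.8 mg / 3.6 mg = 3.278 servings × $1.30 = $4.26.

$4.26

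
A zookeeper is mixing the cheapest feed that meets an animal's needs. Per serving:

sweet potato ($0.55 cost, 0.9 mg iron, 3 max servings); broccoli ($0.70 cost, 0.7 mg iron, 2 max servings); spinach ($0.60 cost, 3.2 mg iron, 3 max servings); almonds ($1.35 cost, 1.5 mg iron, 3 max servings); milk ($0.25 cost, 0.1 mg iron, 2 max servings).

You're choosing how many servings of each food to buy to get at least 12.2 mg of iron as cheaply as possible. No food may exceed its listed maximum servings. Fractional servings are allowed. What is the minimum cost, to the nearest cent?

$3.39

Cost per mg of iron: spinach $0.1875, sweet potato $0.6111, almonds $0.9000, broccoli $1.0000, milk $2.5000.
Take 3 servings of spinach: +9.6 mg iron for $1.80 (total $1.80, still need 2.6 mg).
Take 2.889 servings of sweet potato: +2.6 mg iron for $1.59 (total $3.39, still need 0.0 mg).
Greedy by cheapest-per-mg is optimal for a single linear constraint, so the minimum cost is $3.39.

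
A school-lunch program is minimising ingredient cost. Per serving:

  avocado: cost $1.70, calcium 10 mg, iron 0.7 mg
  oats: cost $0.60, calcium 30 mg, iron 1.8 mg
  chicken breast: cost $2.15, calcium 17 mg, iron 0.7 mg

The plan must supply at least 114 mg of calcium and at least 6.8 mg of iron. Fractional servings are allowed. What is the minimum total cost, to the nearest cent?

$2.28

avocado only: max(114/10, 6.8/0.7) = 11.4 servings → $19.38.
oats only: max(114/30, 6.8/1.8) = 3.8 servings → $2.28.
chicken breast only: max(114/17, 6.8/0.7) = 9.714 servings → $20.89.
avocado + oats with both targets exact would need a negative amount; discard.
avocado + chicken breast with both tight: 7.306 servings and 2.408 servings → $17.60.
oats + chicken breast with both tight: 3.729 servings and 0.125 servings → $2.51.
The minimum over all feasible corners is $2.28.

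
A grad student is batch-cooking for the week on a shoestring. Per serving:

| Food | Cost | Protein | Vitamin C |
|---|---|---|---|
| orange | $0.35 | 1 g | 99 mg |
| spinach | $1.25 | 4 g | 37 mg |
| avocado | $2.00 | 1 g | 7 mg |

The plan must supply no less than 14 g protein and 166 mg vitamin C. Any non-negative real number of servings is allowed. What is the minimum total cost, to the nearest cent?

Compare the cost at each extreme point of the feasible region.
orange only: max(14/1, 166/99) = 14 servings → $4.90.
spinach only: max(14/4, 166/37) = 4.486 servings → $5.61.
avocado only: max(14/1, 166/7) = 23.71 servings → $47.43.
orange + spinach with both tight: 0.4067 servings and 3.398 servings → $4.39.
orange + avocado with both tight: 0.7391 servings and 13.26 servings → $26.78.
spinach + avocado: the both-tight solution has a negative serving — not a feasible corner.
The minimum over all feasible corners is $4.39.

$4.39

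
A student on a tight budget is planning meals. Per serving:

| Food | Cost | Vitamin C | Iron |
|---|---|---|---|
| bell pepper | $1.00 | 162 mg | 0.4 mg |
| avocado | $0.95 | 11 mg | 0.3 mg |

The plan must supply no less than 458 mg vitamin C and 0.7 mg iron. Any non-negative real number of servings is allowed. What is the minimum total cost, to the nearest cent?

At the optimum either one food covers both requirements or two foods hit both targets exactly; no other combination can be cheaper.
bell pepper only: max(458/162, 0.7/0.4) = 2.827 servings → $2.83.
avocado only: max(458/11, 0.7/0.3) = 41.64 servings → $39.55.
bell pepper + avocado: the both-tight solution has a negative serving — not a feasible corner.
The minimum over all feasible corners is $2.83.

$2.83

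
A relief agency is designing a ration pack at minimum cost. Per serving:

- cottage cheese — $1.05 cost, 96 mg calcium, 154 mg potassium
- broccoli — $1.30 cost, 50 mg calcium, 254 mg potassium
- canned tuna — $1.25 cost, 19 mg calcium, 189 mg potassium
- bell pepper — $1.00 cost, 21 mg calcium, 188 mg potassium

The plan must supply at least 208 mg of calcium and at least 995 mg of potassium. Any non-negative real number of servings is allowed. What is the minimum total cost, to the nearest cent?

Check every corner: each single food scaled to meet both minima, and each pair solved so both constraints bind.
cottage cheese only: max(208/96, 995/154) = 6.461 servings → $6.78.
broccoli only: max(208/50, 995/254) = 4.16 servings → $5.41.
canned tuna only: max(208/19, 995/189) = 10.95 servings → $13.68.
bell pepper only: max(208/21, 995/188) = 9.905 servings → $9.90.
cottage cheese + broccoli with both tight: 0.1847 servings and 3.805 servings → $5.14.
cottage cheese + canned tuna with both tight: 1.341 servings and 4.172 servings → $6.62.
cottage cheese + bell pepper with both tight: 1.229 servings and 4.286 servings → $5.58.
broccoli + canned tuna with both targets exact would need a negative amount; discard.
broccoli + bell pepper: the both-tight solution has a negative serving — not a feasible corner.
canned tuna + bell pepper with both targets exact would need a negative amount; discard.
So the least-cost plan costs $5.14.

$5.14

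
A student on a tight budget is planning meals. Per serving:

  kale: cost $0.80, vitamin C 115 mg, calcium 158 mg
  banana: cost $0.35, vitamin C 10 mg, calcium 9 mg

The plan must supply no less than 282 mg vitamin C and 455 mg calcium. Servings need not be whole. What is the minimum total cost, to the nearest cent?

$2.30

kale only: max(282/115, 455/158) = 2.88 servings → $2.30.
banana only: max(282/10, 455/9) = 50.56 servings → $17.69.
kale + banana with both targets exact would need a negative amount; discard.
Cheapest feasible corner: $2.30.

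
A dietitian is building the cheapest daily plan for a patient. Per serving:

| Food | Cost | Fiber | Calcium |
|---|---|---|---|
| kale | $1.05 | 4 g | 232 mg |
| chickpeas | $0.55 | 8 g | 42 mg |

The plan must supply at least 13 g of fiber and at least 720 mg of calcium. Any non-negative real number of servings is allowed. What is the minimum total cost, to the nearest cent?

With two linear requirements the optimum uses one or two foods; enumerate the corners.
kale only: max(13/4, 720/232) = 3.25 servings → $3.41.
chickpeas only: max(13/8, 720/42) = 17.14 servings → $9.43.
kale + chickpeas with both tight: 3.089 servings and 0.08057 servings → $3.29.
Cheapest feasible corner: $3.29.

$3.29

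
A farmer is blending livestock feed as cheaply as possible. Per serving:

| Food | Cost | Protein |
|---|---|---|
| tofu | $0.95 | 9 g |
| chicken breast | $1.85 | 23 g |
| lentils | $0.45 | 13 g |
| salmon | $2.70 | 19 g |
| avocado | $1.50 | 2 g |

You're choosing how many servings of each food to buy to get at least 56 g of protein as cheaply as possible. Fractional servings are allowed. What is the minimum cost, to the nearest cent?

Cost per g of protein: lentils $0.0346, chicken breast $0.0804, tofu $0.1056, salmon $0.1421, avocado $0.7500.
With no serving limits, use only lentils: 56 g / 13 g = 4.308 servings × $0.45 = $1.94.

$1.94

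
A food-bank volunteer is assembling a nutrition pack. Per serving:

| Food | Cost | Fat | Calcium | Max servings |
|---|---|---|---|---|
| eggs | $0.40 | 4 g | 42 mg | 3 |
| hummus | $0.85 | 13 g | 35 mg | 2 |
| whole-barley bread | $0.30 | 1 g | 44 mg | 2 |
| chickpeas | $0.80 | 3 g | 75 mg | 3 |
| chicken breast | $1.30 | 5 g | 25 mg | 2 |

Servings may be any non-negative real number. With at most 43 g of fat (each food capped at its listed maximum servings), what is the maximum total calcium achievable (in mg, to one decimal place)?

515.9 mg

Calcium per g fat: whole-barley bread 44, chickpeas 25, eggs 10.5, chicken breast 5, hummus 2.692.
Take 2 servings of whole-barley bread: uses 2 g fat, +88.0 mg calcium (running total 88.0 mg).
Take 3 servings of chickpeas: uses 9 g fat, +225.0 mg calcium (running total 313.0 mg).
Take 3 servings of eggs: uses 12 g fat, +126.0 mg calcium (running total 439.0 mg).
Take 2 servings of chicken breast: uses 10 g fat, +50.0 mg calcium (running total 489.0 mg).
Take 0.7692 servings of hummus: uses 10 g fat, +26.9 mg calcium (running total 515.9 mg).
Greedy by best ratio exhausts the fat allowance optimally: 515.9 mg.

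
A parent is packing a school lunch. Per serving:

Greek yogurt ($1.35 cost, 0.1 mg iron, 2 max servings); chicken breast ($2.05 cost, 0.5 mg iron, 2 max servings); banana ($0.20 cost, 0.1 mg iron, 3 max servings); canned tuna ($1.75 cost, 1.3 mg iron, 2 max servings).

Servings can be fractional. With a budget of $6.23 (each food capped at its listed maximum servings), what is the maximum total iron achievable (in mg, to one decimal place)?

Iron per dollar: canned tuna 0.7429, banana 0.5, chicken breast 0.2439, Greek yogurt 0.07407.
Take 2 servings of canned tuna: spends $3.50, +2.6 mg iron (running total 2.6 mg).
Take 3 servings of banana: spends $0.60, +0.3 mg iron (running total 2.9 mg).
Take 1.039 servings of chicken breast: spends $2.13, +0.5 mg iron (running total 3.4 mg).
Greedy by best ratio exhausts the cost allowance optimally: 3.4 mg.

3.4 mg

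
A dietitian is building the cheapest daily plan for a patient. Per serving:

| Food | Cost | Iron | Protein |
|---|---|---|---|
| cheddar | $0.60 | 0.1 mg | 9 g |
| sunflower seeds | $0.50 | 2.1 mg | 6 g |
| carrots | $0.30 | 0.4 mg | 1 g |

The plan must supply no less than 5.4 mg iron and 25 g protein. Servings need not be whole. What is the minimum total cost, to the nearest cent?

A basic optimal solution has at most two foods positive. Try each food alone and each pair with both targets met exactly.
cheddar only: max(5.4/0.1, 25/9) = 54 servings → $32.40.
sunflower seeds only: max(5.4/2.1, 25/6) = 4.167 servings → $2.08.
carrots only: max(5.4/0.4, 25/1) = 25 servings → $7.50.
cheddar + sunflower seeds with both tight: 1.098 servings and 2.519 servings → $1.92.
cheddar + carrots with both tight: 1.314 servings and 13.17 servings → $4.74.
sunflower seeds + carrots with both targets exact would need a negative amount; discard.
The minimum over all feasible corners is $1.92.

$1.92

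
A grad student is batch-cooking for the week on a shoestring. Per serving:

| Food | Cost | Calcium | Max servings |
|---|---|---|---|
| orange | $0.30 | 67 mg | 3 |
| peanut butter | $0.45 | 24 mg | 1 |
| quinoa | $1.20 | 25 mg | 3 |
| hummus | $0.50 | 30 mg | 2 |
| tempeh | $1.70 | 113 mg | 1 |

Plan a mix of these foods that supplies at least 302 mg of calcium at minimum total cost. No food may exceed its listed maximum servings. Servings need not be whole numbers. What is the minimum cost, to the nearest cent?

$2.42

Cost per mg of calcium: orange $0.0045, tempeh $0.0150, hummus $0.0167, peanut butter $0.0187, quinoa $0.0480.
Take 3 servings of orange: +201.0 mg calcium for $0.90 (total $0.90, still need 101.0 mg).
Take 0.8938 servings of tempeh: +101.0 mg calcium for $1.52 (total $2.42, still need 0.0 mg).
Filling from the cheapest source first is optimal under one linear minimum: $2.42.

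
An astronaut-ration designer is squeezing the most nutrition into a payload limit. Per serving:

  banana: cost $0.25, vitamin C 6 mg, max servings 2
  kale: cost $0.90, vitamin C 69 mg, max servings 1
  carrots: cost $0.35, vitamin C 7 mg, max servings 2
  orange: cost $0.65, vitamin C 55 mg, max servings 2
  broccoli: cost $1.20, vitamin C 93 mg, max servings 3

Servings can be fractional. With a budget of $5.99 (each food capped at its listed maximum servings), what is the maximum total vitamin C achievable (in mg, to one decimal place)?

462.6 mg

Vitamin C per dollar: orange 84.62, broccoli 77.5, kale 76.67, banana 24, carrots 20.
Take 2 servings of orange: spends $1.30, +110.0 mg vitamin C (running total 110.0 mg).
Take 3 servings of broccoli: spends $3.60, +279.0 mg vitamin C (running total 389.0 mg).
Take 1 serving of kale: spends $0.90, +69.0 mg vitamin C (running total 458.0 mg).
Take 0.76 servings of banana: spends $0.19, +4.6 mg vitamin C (running total 462.6 mg).
Greedy by best ratio exhausts the cost allowance optimally: 462.6 mg.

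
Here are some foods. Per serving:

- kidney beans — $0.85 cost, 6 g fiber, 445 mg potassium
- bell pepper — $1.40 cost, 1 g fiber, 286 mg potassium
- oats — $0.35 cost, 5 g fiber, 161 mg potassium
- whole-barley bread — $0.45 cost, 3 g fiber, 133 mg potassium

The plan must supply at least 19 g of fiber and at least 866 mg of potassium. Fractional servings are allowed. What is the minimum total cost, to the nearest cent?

$1.76

Minimising a linear cost over {fiber ≥ 19, potassium ≥ 866, servings ≥ 0} — the optimum is at a vertex, using one or two foods.
kidney beans only: max(19/6, 866/445) = 3.167 servings → $2.69.
bell pepper only: max(19/1, 866/286) = 19 servings → $26.60.
oats only: max(19/5, 866/161) = 5.379 servings → $1.88.
whole-barley bread only: max(19/3, 866/133) = 6.511 servings → $2.93.
kidney beans + bell pepper: the both-tight solution has a negative serving — not a feasible corner.
kidney beans + oats with both tight: 1.01 servings and 2.589 servings → $1.76.
kidney beans + whole-barley bread with both tight: 0.1322 servings and 6.069 servings → $2.84.
bell pepper + oats with both tight: 1.002 servings and 3.6 servings → $2.66.
bell pepper + whole-barley bread with both tight: 0.09793 servings and 6.301 servings → $2.97.
oats + whole-barley bread: intersection lies outside the first quadrant.
Cheapest feasible corner: $1.76.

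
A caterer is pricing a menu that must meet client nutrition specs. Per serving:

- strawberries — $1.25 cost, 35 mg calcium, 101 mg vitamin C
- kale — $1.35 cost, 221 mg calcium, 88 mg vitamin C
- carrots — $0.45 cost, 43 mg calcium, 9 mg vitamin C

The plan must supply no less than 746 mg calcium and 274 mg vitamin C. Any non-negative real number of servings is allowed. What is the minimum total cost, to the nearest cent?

With two linear requirements the optimum uses one or two foods; enumerate the corners.
strawberries only: max(746/35, 274/101) = 21.31 servings → $26.64.
kale only: max(746/221, 274/88) = 3.376 servings → $4.56.
carrots only: max(746/43, 274/9) = 30.44 servings → $13.70.
strawberries + kale with both targets exact would need a negative amount; discard.
strawberries + carrots with both tight: 1.258 servings and 16.32 servings → $8.92.
kale + carrots with both tight: 2.823 servings and 2.838 servings → $5.09.
The minimum over all feasible corners is $4.56.

$4.56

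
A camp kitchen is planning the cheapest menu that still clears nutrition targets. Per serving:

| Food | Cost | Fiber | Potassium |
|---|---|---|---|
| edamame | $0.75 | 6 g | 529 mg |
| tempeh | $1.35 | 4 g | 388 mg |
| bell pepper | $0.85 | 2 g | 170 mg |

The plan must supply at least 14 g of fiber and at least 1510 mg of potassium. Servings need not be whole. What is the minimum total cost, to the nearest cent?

$2.14

With two linear requirements the optimum uses one or two foods; enumerate the corners.
edamame only: max(14/6, 1510/529) = 2.854 servings → $2.14.
tempeh only: max(14/4, 1510/388) = 3.892 servings → $5.25.
bell pepper only: max(14/2, 1510/170) = 8.882 servings → $7.55.
edamame + tempeh with both targets exact would need a negative amount; discard.
edamame + bell pepper: the both-tight solution has a negative serving — not a feasible corner.
tempeh + bell pepper: intersection lies outside the first quadrant.
The minimum over all feasible corners is $2.14.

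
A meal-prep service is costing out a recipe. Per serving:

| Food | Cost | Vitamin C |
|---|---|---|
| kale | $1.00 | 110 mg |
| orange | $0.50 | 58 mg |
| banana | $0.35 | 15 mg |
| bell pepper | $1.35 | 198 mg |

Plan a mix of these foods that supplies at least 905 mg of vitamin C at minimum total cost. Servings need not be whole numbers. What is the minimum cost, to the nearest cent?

$6.17

Cost per mg of vitamin C: bell pepper $0.0068, orange $0.0086, kale $0.0091, banana $0.0233.
With no serving limits, use only bell pepper: 905 mg / 198 mg = 4.571 servings × $1.35 = $6.17.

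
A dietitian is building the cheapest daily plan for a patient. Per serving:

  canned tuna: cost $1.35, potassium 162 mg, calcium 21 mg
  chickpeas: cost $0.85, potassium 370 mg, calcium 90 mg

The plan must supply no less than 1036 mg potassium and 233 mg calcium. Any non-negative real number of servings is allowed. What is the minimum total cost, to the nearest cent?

Check every corner: each single food scaled to meet both minima, and each pair solved so both constraints bind.
canned tuna only: max(1036/162, 233/21) = 11.1 servings → $14.98.
chickpeas only: max(1036/370, 233/90) = 2.8 servings → $2.38.
canned tuna + chickpeas with both tight: 1.032 servings and 2.348 servings → $3.39.
The minimum over all feasible corners is $2.38.

$2.38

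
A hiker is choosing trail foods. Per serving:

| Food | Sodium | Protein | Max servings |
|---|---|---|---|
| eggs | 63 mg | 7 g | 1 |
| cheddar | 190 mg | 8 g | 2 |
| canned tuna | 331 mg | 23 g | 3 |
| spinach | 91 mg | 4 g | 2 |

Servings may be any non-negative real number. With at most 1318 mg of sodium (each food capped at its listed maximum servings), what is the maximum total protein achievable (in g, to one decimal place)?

Protein per mg sodium: eggs 0.1111, canned tuna 0.06949, spinach 0.04396, cheddar 0.04211.
Take 1 serving of eggs: uses 63 mg sodium, +7.0 g protein (running total 7.0 g).
Take 3 servings of canned tuna: uses 993 mg sodium, +69.0 g protein (running total 76.0 g).
Take 2 servings of spinach: uses 182 mg sodium, +8.0 g protein (running total 84.0 g).
Take 0.4211 servings of cheddar: uses 80 mg sodium, +3.4 g protein (running total 87.4 g).
Greedy by best ratio exhausts the sodium allowance optimally: 87.4 g.

87.4 g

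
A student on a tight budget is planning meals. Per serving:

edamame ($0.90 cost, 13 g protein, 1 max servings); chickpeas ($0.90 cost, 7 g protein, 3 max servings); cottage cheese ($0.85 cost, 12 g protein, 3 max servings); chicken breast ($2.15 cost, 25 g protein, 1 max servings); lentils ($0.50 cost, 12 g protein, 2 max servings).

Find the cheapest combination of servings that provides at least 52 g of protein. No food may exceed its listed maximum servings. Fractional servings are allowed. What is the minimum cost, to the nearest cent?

$2.96

Cost per g of protein: lentils $0.0417, edamame $0.0692, cottage cheese $0.0708, chicken breast $0.0860, chickpeas $0.1286.
Take 2 servings of lentils: +24.0 g protein for $1.00 (total $1.00, still need 28.0 g).
Take 1 serving of edamame: +13.0 g protein for $0.90 (total $1.90, still need 15.0 g).
Take 1.25 servings of cottage cheese: +15.0 g protein for $1.06 (total $2.96, still need 0.0 g).
Filling from the cheapest source first is optimal under one linear minimum: $2.96.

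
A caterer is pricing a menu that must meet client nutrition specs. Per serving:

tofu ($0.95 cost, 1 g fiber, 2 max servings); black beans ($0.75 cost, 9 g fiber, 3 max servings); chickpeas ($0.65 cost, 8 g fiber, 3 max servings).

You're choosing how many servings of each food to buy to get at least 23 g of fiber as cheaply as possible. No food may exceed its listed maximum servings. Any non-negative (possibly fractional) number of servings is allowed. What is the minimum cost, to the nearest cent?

Cost per g of fiber: chickpeas $0.0813, black beans $0.0833, tofu $0.9500.
Take 2.875 servings of chickpeas: +23.0 g fiber for $1.87 (total $1.87, still need 0.0 g).
Filling from the cheapest source first is optimal under one linear minimum: $1.87.

$1.87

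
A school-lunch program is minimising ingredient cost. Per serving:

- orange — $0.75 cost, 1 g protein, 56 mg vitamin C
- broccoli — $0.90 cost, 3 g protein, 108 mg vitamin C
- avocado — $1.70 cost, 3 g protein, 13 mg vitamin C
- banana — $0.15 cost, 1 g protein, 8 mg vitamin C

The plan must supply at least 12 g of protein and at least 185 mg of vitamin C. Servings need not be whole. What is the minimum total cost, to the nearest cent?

Compare the cost at each extreme point of the feasible region.
orange only: max(12/1, 185/56) = 12 servings → $9.00.
broccoli only: max(12/3, 185/108) = 4 servings → $3.60.
avocado only: max(12/3, 185/13) = 14.23 servings → $24.19.
banana only: max(12/1, 185/8) = 23.12 servings → $3.47.
orange + broccoli: intersection lies outside the first quadrant.
orange + avocado with both tight: 2.574 servings and 3.142 servings → $7.27.
orange + banana with both tight: 1.854 servings and 10.15 servings → $2.91.
broccoli + avocado with both tight: 1.4 servings and 2.6 servings → $5.68.
broccoli + banana with both tight: 1.06 servings and 8.821 servings → $2.28.
avocado + banana: intersection lies outside the first quadrant.
Cheapest feasible corner: $2.28.

$2.28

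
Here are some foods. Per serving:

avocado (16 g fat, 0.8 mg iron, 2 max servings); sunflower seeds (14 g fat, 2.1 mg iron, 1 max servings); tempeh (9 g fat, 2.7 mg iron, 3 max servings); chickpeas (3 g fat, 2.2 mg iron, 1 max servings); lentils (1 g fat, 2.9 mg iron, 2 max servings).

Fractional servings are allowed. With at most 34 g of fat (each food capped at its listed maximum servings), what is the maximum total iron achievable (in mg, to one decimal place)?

Iron per g fat: lentils 2.9, chickpeas 0.7333, tempeh 0.3, sunflower seeds 0.15, avocado 0.05.
Take 2 servings of lentils: uses 2 g fat, +5.8 mg iron (running total 5.8 mg).
Take 1 serving of chickpeas: uses 3 g fat, +2.2 mg iron (running total 8.0 mg).
Take 3 servings of tempeh: uses 27 g fat, +8.1 mg iron (running total 16.1 mg).
Take 0.1429 servings of sunflower seeds: uses 2 g fat, +0.3 mg iron (running total 16.4 mg).
Filling greedily by iron-per-g fat is optimal for one linear limit, giving 16.4 mg.

16.4 mg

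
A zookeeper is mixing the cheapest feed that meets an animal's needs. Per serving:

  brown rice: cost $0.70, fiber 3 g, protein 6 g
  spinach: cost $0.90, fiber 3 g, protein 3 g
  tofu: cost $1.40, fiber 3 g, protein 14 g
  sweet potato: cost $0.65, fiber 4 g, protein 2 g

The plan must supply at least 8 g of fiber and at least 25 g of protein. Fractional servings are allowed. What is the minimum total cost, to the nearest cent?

$2.65

Minimising a linear cost over {fiber ≥ 8, protein ≥ 25, servings ≥ 0} — the optimum is at a vertex, using one or two foods.
brown rice only: max(8/3, 25/6) = 4.167 servings → $2.92.
spinach only: max(8/3, 25/3) = 8.333 servings → $7.50.
tofu only: max(8/3, 25/14) = 2.667 servings → $3.73.
sweet potato only: max(8/4, 25/2) = 12.5 servings → $8.12.
brown rice + spinach: intersection lies outside the first quadrant.
brown rice + tofu with both tight: 1.542 servings and 1.125 servings → $2.65.
brown rice + sweet potato: the both-tight solution has a negative serving — not a feasible corner.
spinach + tofu with both tight: 1.121 servings and 1.545 servings → $3.17.
spinach + sweet potato: intersection lies outside the first quadrant.
tofu + sweet potato with both tight: 1.68 servings and 0.74 servings → $2.83.
The minimum over all feasible corners is $2.65.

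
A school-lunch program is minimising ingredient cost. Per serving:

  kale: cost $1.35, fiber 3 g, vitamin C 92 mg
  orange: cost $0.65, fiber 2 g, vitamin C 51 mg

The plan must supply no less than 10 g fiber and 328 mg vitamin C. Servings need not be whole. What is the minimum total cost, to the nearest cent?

Compare the cost at each extreme point of the feasible region.
kale only: max(10/3, 328/92) = 3.565 servings → $4.81.
orange only: max(10/2, 328/51) = 6.431 servings → $4.18.
kale + orange: the both-tight solution has a negative serving — not a feasible corner.
So the least-cost plan costs $4.18.

$4.18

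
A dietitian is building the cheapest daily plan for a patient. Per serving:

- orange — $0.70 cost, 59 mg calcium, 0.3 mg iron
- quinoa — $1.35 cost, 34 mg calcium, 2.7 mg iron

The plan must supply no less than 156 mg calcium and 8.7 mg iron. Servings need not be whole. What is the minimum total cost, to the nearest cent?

For a min-cost LP with two ≥-constraints, a basic feasible solution has at most two positive variables.
orange only: max(156/59, 8.7/0.3) = 29 servings → $20.30.
quinoa only: max(156/34, 8.7/2.7) = 4.588 servings → $6.19.
orange + quinoa with both tight: 0.841 servings and 3.129 servings → $4.81.
So the least-cost plan costs $4.81.

$4.81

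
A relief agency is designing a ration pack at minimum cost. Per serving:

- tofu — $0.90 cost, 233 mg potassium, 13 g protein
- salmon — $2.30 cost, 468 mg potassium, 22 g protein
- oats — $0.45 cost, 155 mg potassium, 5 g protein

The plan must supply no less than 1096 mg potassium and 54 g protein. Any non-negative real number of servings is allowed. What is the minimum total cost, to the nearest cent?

Minimising a linear cost over {potassium ≥ 1096, protein ≥ 54, servings ≥ 0} — the optimum is at a vertex, using one or two foods.
tofu only: max(1096/233, 54/13) = 4.704 servings → $4.23.
salmon only: max(1096/468, 54/22) = 2.455 servings → $5.65.
oats only: max(1096/155, 54/5) = 10.8 servings → $4.86.
tofu + salmon with both tight: 1.211 servings and 1.739 servings → $5.09.
tofu + oats with both tight: 3.4 servings and 1.96 servings → $3.94.
salmon + oats with both targets exact would need a negative amount; discard.
The minimum over all feasible corners is $3.94.

$3.94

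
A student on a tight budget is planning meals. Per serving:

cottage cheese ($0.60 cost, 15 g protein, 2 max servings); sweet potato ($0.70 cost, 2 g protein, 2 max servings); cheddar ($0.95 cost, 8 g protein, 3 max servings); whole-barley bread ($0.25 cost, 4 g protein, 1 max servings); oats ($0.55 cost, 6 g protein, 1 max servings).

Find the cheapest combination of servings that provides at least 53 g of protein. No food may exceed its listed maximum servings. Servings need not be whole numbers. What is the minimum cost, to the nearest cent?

$3.54

Cost per g of protein: cottage cheese $0.0400, whole-barley bread $0.0625, oats $0.0917, cheddar $0.1187, sweet potato $0.3500.
Take 2 servings of cottage cheese: +30.0 g protein for $1.20 (total $1.20, still need 23.0 g).
Take 1 serving of whole-barley bread: +4.0 g protein for $0.25 (total $1.45, still need 19.0 g).
Take 1 serving of oats: +6.0 g protein for $0.55 (total $2.00, still need 13.0 g).
Take 1.625 servings of cheddar: +13.0 g protein for $1.54 (total $3.54, still need 0.0 g).
Filling from the cheapest source first is optimal under one linear minimum: $3.54.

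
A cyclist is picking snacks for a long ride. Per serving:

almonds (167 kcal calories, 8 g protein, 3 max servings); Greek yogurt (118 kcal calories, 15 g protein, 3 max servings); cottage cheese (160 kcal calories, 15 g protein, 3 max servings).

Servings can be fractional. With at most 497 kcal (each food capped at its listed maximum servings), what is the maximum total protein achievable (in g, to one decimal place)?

58.4 g

Protein per kcal: Greek yogurt 0.1271, cottage cheese 0.09375, almonds 0.0479.
Take 3 servings of Greek yogurt: uses 354 kcal, +45.0 g protein (running total 45.0 g).
Take 0.8938 servings of cottage cheese: uses 143 kcal, +13.4 g protein (running total 58.4 g).
Greedy by best ratio exhausts the calories allowance optimally: 58.4 g.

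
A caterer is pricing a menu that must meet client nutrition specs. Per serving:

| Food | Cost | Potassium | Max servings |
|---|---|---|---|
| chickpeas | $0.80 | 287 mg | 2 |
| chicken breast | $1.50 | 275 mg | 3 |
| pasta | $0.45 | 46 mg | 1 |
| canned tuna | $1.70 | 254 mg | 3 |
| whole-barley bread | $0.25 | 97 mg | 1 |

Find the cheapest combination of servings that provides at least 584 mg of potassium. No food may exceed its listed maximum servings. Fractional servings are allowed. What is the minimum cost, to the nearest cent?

Cost per mg of potassium: whole-barley bread $0.0026, chickpeas $0.0028, chicken breast $0.0055, canned tuna $0.0067, pasta $0.0098.
Take 1 serving of whole-barley bread: +97.0 mg potassium for $0.25 (total $0.25, still need 487.0 mg).
Take 1.697 servings of chickpeas: +487.0 mg potassium for $1.36 (total $1.61, still need 0.0 mg).
Greedy by cheapest-per-mg is optimal for a single linear constraint, so the minimum cost is $1.61.

$1.61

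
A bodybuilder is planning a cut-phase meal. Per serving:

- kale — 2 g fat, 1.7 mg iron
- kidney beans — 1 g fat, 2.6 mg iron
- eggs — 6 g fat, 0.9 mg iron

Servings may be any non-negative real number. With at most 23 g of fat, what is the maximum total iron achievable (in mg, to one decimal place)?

Iron per g fat: kidney beans 2.6, kale 0.85, eggs 0.15.
With no serving limits, spend the whole fat allowance on kidney beans: 23 g / 1 g × 2.6 mg = 59.8 mg.

59.8 mg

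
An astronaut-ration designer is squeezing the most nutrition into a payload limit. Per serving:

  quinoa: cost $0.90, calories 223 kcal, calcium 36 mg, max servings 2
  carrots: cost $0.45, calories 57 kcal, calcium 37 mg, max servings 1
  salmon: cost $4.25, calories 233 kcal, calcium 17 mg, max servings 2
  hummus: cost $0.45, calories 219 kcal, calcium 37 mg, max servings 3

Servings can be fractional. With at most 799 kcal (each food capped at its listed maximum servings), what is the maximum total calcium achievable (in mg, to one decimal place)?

161.7 mg

Calcium per kcal: carrots 0.6491, hummus 0.1689, quinoa 0.1614, salmon 0.07296.
Take 1 serving of carrots: uses 57 kcal, +37.0 mg calcium (running total 37.0 mg).
Take 3 servings of hummus: uses 657 kcal, +111.0 mg calcium (running total 148.0 mg).
Take 0.3812 servings of quinoa: uses 85 kcal, +13.7 mg calcium (running total 161.7 mg).
Greedy by best ratio exhausts the calories allowance optimally: 161.7 mg.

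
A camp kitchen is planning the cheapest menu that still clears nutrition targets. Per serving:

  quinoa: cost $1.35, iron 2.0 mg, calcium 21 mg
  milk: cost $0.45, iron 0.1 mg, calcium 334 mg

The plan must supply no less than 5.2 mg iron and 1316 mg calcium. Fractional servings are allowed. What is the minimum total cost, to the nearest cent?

A basic optimal solution has at most two foods positive. Try each food alone and each pair with both targets met exactly.
quinoa only: max(5.2/2.0, 1316/21) = 62.67 servings → $84.60.
milk only: max(5.2/0.1, 1316/334) = 52 servings → $23.40.
quinoa + milk with both tight: 2.411 servings and 3.789 servings → $4.96.
The minimum over all feasible corners is $4.96.

$4.96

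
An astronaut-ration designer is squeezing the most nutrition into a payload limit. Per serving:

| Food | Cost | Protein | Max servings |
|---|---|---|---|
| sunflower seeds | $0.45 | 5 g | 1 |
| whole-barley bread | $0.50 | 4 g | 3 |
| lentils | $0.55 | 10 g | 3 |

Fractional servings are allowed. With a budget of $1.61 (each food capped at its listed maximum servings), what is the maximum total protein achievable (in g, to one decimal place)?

29.3 g

Protein per dollar: lentils 18.18, sunflower seeds 11.11, whole-barley bread 8.
Take 2.927 servings of lentils: spends $1.61, +29.3 g protein (running total 29.3 g).
Filling greedily by protein-per-dollar is optimal for one linear limit, giving 29.3 g.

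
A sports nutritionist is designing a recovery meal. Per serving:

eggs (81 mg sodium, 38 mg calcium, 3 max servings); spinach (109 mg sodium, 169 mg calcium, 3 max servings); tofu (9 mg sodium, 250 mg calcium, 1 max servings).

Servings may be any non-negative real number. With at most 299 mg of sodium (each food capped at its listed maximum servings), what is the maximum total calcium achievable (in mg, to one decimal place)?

Calcium per mg sodium: tofu 27.78, spinach 1.55, eggs 0.4691.
Take 1 serving of tofu: uses 9 mg sodium, +250.0 mg calcium (running total 250.0 mg).
Take 2.661 servings of spinach: uses 290 mg sodium, +449.6 mg calcium (running total 699.6 mg).
Greedy by best ratio exhausts the sodium allowance optimally: 699.6 mg.

699.6 mg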